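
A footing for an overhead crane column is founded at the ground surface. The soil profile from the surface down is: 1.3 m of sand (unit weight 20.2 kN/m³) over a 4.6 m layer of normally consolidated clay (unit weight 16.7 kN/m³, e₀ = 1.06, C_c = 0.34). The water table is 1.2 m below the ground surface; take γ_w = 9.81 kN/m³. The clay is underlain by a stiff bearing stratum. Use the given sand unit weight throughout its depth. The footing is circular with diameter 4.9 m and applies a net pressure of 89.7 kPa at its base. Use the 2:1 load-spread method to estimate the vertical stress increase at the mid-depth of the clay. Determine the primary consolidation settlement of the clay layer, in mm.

Mid-depth of clay below the ground surface: z = 1.3 + 4.6/2 = 3.6 m.
Total vertical stress at mid-clay: σ_v = 20.2×1.3 + 16.7×2.3 = 64.67 kPa.
Pore pressure: u = 9.81×(3.6 − 1.2) = 23.544 kPa.
Initial effective stress: σ'_0 = σ_v − u = 64.67 − 23.544 = 41.126 kPa.
Stress increase at mid-clay by the 2:1 spreading method:
Δσ ≈ qD²/(D+z)² = 89.7×4.9²/(4.9+3.6)² = 29.809 kPa
Final effective stress: σ'_f = σ'_0 + Δσ = 41.126 + 29.809 = 70.935 kPa.
Normally consolidated clay, so the full stress increment lies on the virgin compression line:
S_c = C_c·H/(1+e₀)·log₁₀(σ'_f/σ'_0) = 0.34×4.6/(1+1.06)×log₁₀(70.935/41.126)
    = 0.75922 × 0.23674 = 0.1797 m

S_c ≈ 180 mm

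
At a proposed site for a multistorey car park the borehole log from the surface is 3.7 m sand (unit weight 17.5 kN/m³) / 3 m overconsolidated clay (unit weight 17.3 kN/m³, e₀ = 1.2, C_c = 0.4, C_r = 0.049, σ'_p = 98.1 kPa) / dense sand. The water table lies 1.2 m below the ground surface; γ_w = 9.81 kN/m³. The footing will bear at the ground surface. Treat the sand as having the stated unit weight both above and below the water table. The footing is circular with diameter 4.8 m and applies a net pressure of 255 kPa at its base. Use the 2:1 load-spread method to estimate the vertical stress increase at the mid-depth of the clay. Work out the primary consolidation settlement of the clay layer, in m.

Mid-depth of clay below the ground surface: z = 3.7 + 3/2 = 5.2 m.
Total vertical stress at mid-clay: σ_v = 17.5×3.7 + 17.3×1.5 = 90.7 kPa.
Pore pressure: u = 9.81×(5.2 − 1.2) = 39.24 kPa.
Initial effective stress: σ'_0 = σ_v − u = 90.7 − 39.24 = 51.46 kPa.
Stress increase at mid-clay by the 2:1 spreading method:
Δσ ≈ qD²/(D+z)² = 255×4.8²/(4.8+5.2)² = 58.752 kPa
Final effective stress: σ'_f = 51.46 + 58.752 = 110.21 kPa.
σ'_f = 110.21 > σ'_p = 98.1 kPa, so the stress path crosses the preconsolidation pressure — recompression up to σ'_p, then virgin compression beyond:
S_c = H/(1+e₀)·[C_r·log₁₀(σ'_p/σ'_0) + C_c·log₁₀(σ'_f/σ'_p)]
    = 3/2.2 × [0.049×log₁₀(98.1/51.46) + 0.4×log₁₀(110.21/98.1)]
    = 1.3636 × [0.01373 + 0.020221] = 0.0463 m

S_c ≈ 0.0463 m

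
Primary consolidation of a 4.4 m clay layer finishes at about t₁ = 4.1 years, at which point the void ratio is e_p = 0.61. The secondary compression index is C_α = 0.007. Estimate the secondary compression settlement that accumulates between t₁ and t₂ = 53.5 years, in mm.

Secondary compression: S_s = C_α·H/(1+e_p)·log₁₀(t₂/t₁)
S_s = 0.007×4.4/(1+0.61)×log₁₀(53.5/4.1)
    = 0.01913 × 1.116 = 0.02134 m

S_s ≈ 21.3 mm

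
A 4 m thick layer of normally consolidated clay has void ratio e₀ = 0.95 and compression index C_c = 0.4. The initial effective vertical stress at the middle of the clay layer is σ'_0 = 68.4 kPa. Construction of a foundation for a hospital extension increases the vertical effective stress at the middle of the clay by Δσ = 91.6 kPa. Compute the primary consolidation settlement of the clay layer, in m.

Final effective stress: σ'_f = σ'_0 + Δσ = 68.4 + 91.6 = 160 kPa.
Normally consolidated clay, so the full stress increment lies on the virgin compression line:
S_c = C_c·H/(1+e₀)·log₁₀(σ'_f/σ'_0) = 0.4×4/(1+0.95)×log₁₀(160/68.4)
    = 0.82051 × 0.36906 = 0.3028 m

S_c ≈ 0.303 m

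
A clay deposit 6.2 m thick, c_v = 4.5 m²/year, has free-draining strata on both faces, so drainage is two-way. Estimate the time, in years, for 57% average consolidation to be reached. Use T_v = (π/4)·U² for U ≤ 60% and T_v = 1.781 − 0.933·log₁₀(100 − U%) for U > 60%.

Drainage path length: H_d = H/2 = 3.1 m (double drainage).
U ≤ 60%: T_v = (π/4)·U² = (π/4)×0.57² = 0.25518.
t = T_v·H_d²/c_v = 0.25518×3.1²/4.5 = 0.545 years.

t ≈ 0.545 years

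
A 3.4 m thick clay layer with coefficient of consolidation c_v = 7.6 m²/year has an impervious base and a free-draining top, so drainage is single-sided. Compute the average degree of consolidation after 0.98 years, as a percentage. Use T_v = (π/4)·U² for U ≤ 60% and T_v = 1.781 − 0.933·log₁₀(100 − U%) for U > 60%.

Drainage path length: H_d = H = 3.4 m (single drainage).
T_v = c_v·t/H_d² = 7.6×0.98/3.4² = 0.64429.
T_v = 0.64429 corresponds to the U > 60% branch:
U = 1 − 10^((1.781 − T_v)/0.933)/100 = 0.8347

U ≈ 83.5 %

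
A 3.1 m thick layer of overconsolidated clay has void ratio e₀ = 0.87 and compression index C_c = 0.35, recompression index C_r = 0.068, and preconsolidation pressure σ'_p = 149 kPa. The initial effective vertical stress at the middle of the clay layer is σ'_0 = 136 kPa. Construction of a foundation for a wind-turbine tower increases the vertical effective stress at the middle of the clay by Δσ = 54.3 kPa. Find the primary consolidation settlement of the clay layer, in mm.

S_c ≈ 66.1 mm

Final effective stress: σ'_f = 136 + 54.3 = 190.3 kPa.
σ'_f = 190.3 > σ'_p = 149 kPa, so the stress path crosses the preconsolidation pressure — recompression up to σ'_p, then virgin compression beyond:
S_c = H/(1+e₀)·[C_r·log₁₀(σ'_p/σ'_0) + C_c·log₁₀(σ'_f/σ'_p)]
    = 3.1/1.87 × [0.068×log₁₀(149/136) + 0.35×log₁₀(190.3/149)]
    = 1.6578 × [0.002696 + 0.037188] = 0.06612 m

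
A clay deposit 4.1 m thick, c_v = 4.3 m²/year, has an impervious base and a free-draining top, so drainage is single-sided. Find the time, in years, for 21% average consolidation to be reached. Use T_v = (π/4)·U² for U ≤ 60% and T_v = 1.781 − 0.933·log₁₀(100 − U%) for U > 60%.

Drainage path length: H_d = H = 4.1 m (single drainage).
U ≤ 60%: T_v = (π/4)·U² = (π/4)×0.21² = 0.034636.
t = T_v·H_d²/c_v = 0.034636×4.1²/4.3 = 0.1354 years.

t ≈ 0.135 years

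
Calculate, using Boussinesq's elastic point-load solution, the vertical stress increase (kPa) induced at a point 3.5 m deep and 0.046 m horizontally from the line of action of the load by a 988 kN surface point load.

Boussinesq vertical stress below a point load on an elastic half-space:
Δσ_z = 3P/(2πz²) · [1 + (r/z)²]^(−5/2)
r/z = 0.046/3.5 = 0.013143; [1+(r/z)²]^(−5/2) = 0.99957.
Δσ_z = 3×988/(2π×3.5²) × 0.99957 = 38.509 × 0.99957 = 38.49 kPa

Δσ_z ≈ 38.5 kPa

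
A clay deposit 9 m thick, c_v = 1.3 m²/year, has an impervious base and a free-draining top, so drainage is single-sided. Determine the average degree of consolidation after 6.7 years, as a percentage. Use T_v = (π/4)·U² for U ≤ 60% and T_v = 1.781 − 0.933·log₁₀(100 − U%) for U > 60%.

U ≈ 37 %

Drainage path length: H_d = H = 9 m (single drainage).
T_v = c_v·t/H_d² = 1.3×6.7/9² = 0.10753.
T_v = 0.10753 corresponds to the U ≤ 60% branch:
U = √(4T_v/π) = 0.37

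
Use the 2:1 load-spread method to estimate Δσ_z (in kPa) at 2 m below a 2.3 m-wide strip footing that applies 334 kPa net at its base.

By the 2:1 method the load spreads at 1 horizontal : 2 vertical, so at depth z the loaded area has grown by z in each plan dimension:
Δσ = qB/(B+z) = 334×2.3/(2.3+2) = 178.65 kPa

Δσ_z ≈ 179 kPa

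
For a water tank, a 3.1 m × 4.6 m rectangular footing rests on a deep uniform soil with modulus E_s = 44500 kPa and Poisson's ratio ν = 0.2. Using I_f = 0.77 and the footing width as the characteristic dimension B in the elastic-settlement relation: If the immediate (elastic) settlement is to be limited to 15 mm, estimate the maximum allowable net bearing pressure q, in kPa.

q ≈ 291 kPa

S_e = q·B·(1−ν²)/E_s · I_f  ⇒  q = S_e·E_s / (B·(1−ν²)·I_f).
q = 0.015 × 44500 / (3.1 × 0.96 × 0.77) = 291.3 kPa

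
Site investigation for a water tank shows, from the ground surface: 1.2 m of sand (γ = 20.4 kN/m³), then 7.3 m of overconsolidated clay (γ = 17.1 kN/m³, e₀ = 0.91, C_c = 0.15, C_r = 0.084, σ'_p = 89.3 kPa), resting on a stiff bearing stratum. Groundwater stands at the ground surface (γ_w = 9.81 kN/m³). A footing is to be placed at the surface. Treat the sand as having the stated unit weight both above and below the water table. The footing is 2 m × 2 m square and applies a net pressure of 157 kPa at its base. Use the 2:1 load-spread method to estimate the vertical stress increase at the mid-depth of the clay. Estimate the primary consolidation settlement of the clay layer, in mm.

S_c ≈ 40.9 mm

Mid-depth of clay below the ground surface: z = 1.2 + 7.3/2 = 4.85 m.
Total vertical stress at mid-clay: σ_v = 20.4×1.2 + 17.1×3.65 = 86.895 kPa.
Pore pressure: u = 9.81×(4.85 − 0) = 47.578 kPa.
Initial effective stress: σ'_0 = σ_v − u = 86.895 − 47.578 = 39.317 kPa.
Stress increase at mid-clay by the 2:1 spreading method:
Δσ = qBL/((B+z)(L+z)) = 157×2×2/((2+4.85)(2+4.85)) = 13.384 kPa
Final effective stress: σ'_f = 39.317 + 13.384 = 52.701 kPa.
σ'_f = 52.701 ≤ σ'_p = 89.3 kPa, so the clay remains overconsolidated and only the recompression index applies:
S_c = C_r·H/(1+e₀)·log₁₀(σ'_f/σ'_0) = 0.084×7.3/1.91×log₁₀(52.701/39.317)
    = 0.32105 × 0.12724 = 0.04085 m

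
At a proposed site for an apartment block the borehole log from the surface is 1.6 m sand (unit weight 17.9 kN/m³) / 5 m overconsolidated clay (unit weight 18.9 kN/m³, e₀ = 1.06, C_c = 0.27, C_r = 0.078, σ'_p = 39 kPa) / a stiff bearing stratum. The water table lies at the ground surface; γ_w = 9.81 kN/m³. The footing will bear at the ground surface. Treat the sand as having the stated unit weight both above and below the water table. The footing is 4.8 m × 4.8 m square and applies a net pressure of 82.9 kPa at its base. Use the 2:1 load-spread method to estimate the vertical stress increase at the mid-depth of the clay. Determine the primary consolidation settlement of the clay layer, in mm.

Mid-depth of clay below the ground surface: z = 1.6 + 5/2 = 4.1 m.
Total vertical stress at mid-clay: σ_v = 17.9×1.6 + 18.9×2.5 = 75.89 kPa.
Pore pressure: u = 9.81×(4.1 − 0) = 40.221 kPa.
Initial effective stress: σ'_0 = σ_v − u = 75.89 − 40.221 = 35.669 kPa.
Stress increase at mid-clay by the 2:1 spreading method:
Δσ = qBL/((B+z)(L+z)) = 82.9×4.8×4.8/((4.8+4.1)(4.8+4.1)) = 24.113 kPa
Final effective stress: σ'_f = 35.669 + 24.113 = 59.782 kPa.
σ'_f = 59.782 > σ'_p = 39 kPa, so the stress path crosses the preconsolidation pressure — recompression up to σ'_p, then virgin compression beyond:
S_c = H/(1+e₀)·[C_r·log₁₀(σ'_p/σ'_0) + C_c·log₁₀(σ'_f/σ'_p)]
    = 5/2.06 × [0.078×log₁₀(39/35.669) + 0.27×log₁₀(59.782/39)]
    = 2.4272 × [0.0030243 + 0.050087] = 0.1289 m

S_c ≈ 129 mm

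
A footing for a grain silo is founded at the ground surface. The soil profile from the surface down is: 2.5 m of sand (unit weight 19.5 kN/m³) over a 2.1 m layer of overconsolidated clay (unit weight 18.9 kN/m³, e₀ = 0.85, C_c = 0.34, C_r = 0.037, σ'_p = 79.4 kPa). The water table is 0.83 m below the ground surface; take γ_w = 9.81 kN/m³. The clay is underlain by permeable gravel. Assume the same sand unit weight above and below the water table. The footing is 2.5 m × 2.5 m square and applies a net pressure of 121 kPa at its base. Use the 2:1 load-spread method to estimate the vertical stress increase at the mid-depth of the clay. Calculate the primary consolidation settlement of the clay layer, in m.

Mid-depth of clay below the ground surface: z = 2.5 + 2.1/2 = 3.55 m.
Total vertical stress at mid-clay: σ_v = 19.5×2.5 + 18.9×1.05 = 68.595 kPa.
Pore pressure: u = 9.81×(3.55 − 0.83) = 26.683 kPa.
Initial effective stress: σ'_0 = σ_v − u = 68.595 − 26.683 = 41.912 kPa.
Stress increase at mid-clay by the 2:1 spreading method:
Δσ = qBL/((B+z)(L+z)) = 121×2.5×2.5/((2.5+3.55)(2.5+3.55)) = 20.661 kPa
Final effective stress: σ'_f = 41.912 + 20.661 = 62.573 kPa.
σ'_f = 62.573 ≤ σ'_p = 79.4 kPa, so the clay remains overconsolidated and only the recompression index applies:
S_c = C_r·H/(1+e₀)·log₁₀(σ'_f/σ'_0) = 0.037×2.1/1.85×log₁₀(62.573/41.912)
    = 0.041999 × 0.17405 = 0.00731 m

S_c ≈ 0.00731 m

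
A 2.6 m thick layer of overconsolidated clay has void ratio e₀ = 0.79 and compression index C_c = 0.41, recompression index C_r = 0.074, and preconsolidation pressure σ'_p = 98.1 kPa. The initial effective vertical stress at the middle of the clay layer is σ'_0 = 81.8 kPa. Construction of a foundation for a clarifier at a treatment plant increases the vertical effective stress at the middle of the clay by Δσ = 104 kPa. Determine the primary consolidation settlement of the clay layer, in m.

Final effective stress: σ'_f = 81.8 + 104 = 185.8 kPa.
σ'_f = 185.8 > σ'_p = 98.1 kPa, so the stress path crosses the preconsolidation pressure — recompression up to σ'_p, then virgin compression beyond:
S_c = H/(1+e₀)·[C_r·log₁₀(σ'_p/σ'_0) + C_c·log₁₀(σ'_f/σ'_p)]
    = 2.6/1.79 × [0.074×log₁₀(98.1/81.8) + 0.41×log₁₀(185.8/98.1)]
    = 1.4525 × [0.0058398 + 0.11372] = 0.1737 m

S_c ≈ 0.174 m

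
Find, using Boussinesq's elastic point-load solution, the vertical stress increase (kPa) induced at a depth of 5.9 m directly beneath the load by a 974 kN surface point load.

Boussinesq vertical stress below a point load on an elastic half-space:
Δσ_z = 3P/(2πz²) · [1 + (r/z)²]^(−5/2)
r/z = 0/5.9 = 0; [1+(r/z)²]^(−5/2) = 1.
Δσ_z = 3×974/(2π×5.9²) × 1 = 13.36 × 1 = 13.36 kPa

Δσ_z ≈ 13.4 kPa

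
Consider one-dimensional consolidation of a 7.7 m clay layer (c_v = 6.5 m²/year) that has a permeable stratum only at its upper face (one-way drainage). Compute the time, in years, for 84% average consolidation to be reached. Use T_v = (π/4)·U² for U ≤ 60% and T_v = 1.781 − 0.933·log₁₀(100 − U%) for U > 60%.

Drainage path length: H_d = H = 7.7 m (single drainage).
U > 60%: T_v = 1.781 − 0.933·log₁₀(100 − 84) = 0.65756.
t = T_v·H_d²/c_v = 0.65756×7.7²/6.5 = 5.998 years.

t ≈ 6 years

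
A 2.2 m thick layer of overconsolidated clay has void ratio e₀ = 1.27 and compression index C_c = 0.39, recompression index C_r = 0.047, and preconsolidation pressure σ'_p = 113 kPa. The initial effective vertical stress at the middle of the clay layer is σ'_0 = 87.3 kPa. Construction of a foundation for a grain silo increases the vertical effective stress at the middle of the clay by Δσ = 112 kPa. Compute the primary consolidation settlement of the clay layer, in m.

Final effective stress: σ'_f = 87.3 + 112 = 199.3 kPa.
σ'_f = 199.3 > σ'_p = 113 kPa, so the stress path crosses the preconsolidation pressure — recompression up to σ'_p, then virgin compression beyond:
S_c = H/(1+e₀)·[C_r·log₁₀(σ'_p/σ'_0) + C_c·log₁₀(σ'_f/σ'_p)]
    = 2.2/2.27 × [0.047×log₁₀(113/87.3) + 0.39×log₁₀(199.3/113)]
    = 0.96916 × [0.005267 + 0.096107] = 0.09825 m

S_c ≈ 0.0982 m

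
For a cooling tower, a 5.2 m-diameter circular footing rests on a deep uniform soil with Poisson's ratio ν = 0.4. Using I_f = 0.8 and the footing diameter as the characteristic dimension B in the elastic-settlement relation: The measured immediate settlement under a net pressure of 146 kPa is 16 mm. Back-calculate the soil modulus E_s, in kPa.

S_e = q·B·(1−ν²)/E_s · I_f  ⇒  E_s = q·B·(1−ν²)·I_f / S_e.
E_s = 146 × 5.2 × 0.84 × 0.8 / 0.016 = 31890 kPa

E_s ≈ 31900 kPa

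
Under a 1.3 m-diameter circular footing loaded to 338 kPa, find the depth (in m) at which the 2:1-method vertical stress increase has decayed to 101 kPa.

z ≈ 1.08 m

2:1 spreading — at depth z the loaded area has grown by z in each plan dimension:
qD²/(D+z)² = Δσ_z ⇒ z = D(√(q/Δσ_z) − 1) = 1.3×(√(338/101) − 1) = 1.078 m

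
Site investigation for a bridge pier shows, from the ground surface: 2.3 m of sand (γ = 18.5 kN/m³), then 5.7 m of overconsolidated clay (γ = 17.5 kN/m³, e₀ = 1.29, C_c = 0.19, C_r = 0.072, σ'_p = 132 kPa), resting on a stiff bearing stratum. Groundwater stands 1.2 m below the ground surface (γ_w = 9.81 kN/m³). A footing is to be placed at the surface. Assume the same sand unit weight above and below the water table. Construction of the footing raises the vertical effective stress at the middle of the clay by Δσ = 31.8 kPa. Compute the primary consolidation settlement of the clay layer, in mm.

S_c ≈ 36.2 mm

Mid-depth of clay below the ground surface: z = 2.3 + 5.7/2 = 5.15 m.
Total vertical stress at mid-clay: σ_v = 18.5×2.3 + 17.5×2.85 = 92.425 kPa.
Pore pressure: u = 9.81×(5.15 − 1.2) = 38.75 kPa.
Initial effective stress: σ'_0 = σ_v − u = 92.425 − 38.75 = 53.675 kPa.
Final effective stress: σ'_f = 53.675 + 31.8 = 85.475 kPa.
σ'_f = 85.475 ≤ σ'_p = 132 kPa, so the clay remains overconsolidated and only the recompression index applies:
S_c = C_r·H/(1+e₀)·log₁₀(σ'_f/σ'_0) = 0.072×5.7/2.29×log₁₀(85.475/53.675)
    = 0.17922 × 0.20207 = 0.03621 m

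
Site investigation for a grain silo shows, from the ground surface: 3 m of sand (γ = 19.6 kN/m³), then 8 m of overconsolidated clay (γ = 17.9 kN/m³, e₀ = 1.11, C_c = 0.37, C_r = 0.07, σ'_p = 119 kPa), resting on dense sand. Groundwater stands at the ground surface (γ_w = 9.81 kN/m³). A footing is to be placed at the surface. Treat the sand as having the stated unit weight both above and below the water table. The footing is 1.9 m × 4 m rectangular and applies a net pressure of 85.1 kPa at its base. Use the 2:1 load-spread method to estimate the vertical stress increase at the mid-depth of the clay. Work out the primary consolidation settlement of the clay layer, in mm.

Mid-depth of clay below the ground surface: z = 3 + 8/2 = 7 m.
Total vertical stress at mid-clay: σ_v = 19.6×3 + 17.9×4 = 130.4 kPa.
Pore pressure: u = 9.81×(7 − 0) = 68.67 kPa.
Initial effective stress: σ'_0 = σ_v − u = 130.4 − 68.67 = 61.73 kPa.
Stress increase at mid-clay by the 2:1 spreading method:
Δσ = qBL/((B+z)(L+z)) = 85.1×1.9×4/((1.9+7)(4+7)) = 6.6063 kPa
Final effective stress: σ'_f = 61.73 + 6.6063 = 68.336 kPa.
σ'_f = 68.336 ≤ σ'_p = 119 kPa, so the clay remains overconsolidated and only the recompression index applies:
S_c = C_r·H/(1+e₀)·log₁₀(σ'_f/σ'_0) = 0.07×8/2.11×log₁₀(68.336/61.73)
    = 0.26541 × 0.044153 = 0.01172 m

S_c ≈ 11.7 mm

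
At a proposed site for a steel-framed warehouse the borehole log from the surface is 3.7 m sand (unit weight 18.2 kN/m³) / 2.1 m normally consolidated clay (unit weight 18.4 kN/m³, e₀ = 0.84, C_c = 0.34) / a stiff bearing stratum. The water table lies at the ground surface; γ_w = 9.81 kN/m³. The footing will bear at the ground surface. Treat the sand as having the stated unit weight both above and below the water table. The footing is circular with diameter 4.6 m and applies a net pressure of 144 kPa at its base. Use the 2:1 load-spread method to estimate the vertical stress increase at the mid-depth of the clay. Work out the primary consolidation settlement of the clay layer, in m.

S_c ≈ 0.105 m

Mid-depth of clay below the ground surface: z = 3.7 + 2.1/2 = 4.75 m.
Total vertical stress at mid-clay: σ_v = 18.2×3.7 + 18.4×1.05 = 86.66 kPa.
Pore pressure: u = 9.81×(4.75 − 0) = 46.598 kPa.
Initial effective stress: σ'_0 = σ_v − u = 86.66 − 46.598 = 40.062 kPa.
Stress increase at mid-clay by the 2:1 spreading method:
Δσ ≈ qD²/(D+z)² = 144×4.6²/(4.6+4.75)² = 34.854 kPa
Final effective stress: σ'_f = σ'_0 + Δσ = 40.062 + 34.854 = 74.916 kPa.
Normally consolidated clay, so the full stress increment lies on the virgin compression line:
S_c = C_c·H/(1+e₀)·log₁₀(σ'_f/σ'_0) = 0.34×2.1/(1+0.84)×log₁₀(74.916/40.062)
    = 0.38804 × 0.27184 = 0.1055 m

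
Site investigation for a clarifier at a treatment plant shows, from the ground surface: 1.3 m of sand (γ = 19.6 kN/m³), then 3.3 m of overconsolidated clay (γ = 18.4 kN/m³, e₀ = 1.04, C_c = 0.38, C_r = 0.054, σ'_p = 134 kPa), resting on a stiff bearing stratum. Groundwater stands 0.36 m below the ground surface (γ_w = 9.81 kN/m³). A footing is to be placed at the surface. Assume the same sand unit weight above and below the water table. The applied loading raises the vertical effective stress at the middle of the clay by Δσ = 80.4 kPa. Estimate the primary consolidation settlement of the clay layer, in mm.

Mid-depth of clay below the ground surface: z = 1.3 + 3.3/2 = 2.95 m.
Total vertical stress at mid-clay: σ_v = 19.6×1.3 + 18.4×1.65 = 55.84 kPa.
Pore pressure: u = 9.81×(2.95 − 0.36) = 25.408 kPa.
Initial effective stress: σ'_0 = σ_v − u = 55.84 − 25.408 = 30.432 kPa.
Final effective stress: σ'_f = 30.432 + 80.4 = 110.83 kPa.
σ'_f = 110.83 ≤ σ'_p = 134 kPa, so the clay remains overconsolidated and only the recompression index applies:
S_c = C_r·H/(1+e₀)·log₁₀(σ'_f/σ'_0) = 0.054×3.3/2.04×log₁₀(110.83/30.432)
    = 0.08735 × 0.56133 = 0.04903 m

S_c ≈ 49 mm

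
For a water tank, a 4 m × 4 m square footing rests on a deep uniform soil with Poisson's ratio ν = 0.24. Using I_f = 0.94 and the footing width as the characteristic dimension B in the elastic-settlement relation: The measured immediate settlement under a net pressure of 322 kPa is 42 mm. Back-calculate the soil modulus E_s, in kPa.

E_s ≈ 27200 kPa

S_e = q·B·(1−ν²)/E_s · I_f  ⇒  E_s = q·B·(1−ν²)·I_f / S_e.
E_s = 322 × 4 × 0.9424 × 0.94 / 0.042 = 27170 kPa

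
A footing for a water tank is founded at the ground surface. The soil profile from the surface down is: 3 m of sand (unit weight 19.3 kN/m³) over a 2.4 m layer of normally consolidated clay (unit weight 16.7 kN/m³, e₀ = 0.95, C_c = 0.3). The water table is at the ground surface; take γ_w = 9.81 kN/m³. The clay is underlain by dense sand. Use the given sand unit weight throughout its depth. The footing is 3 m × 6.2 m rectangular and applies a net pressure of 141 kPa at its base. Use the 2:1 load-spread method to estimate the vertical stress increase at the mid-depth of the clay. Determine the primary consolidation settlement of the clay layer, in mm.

Mid-depth of clay below the ground surface: z = 3 + 2.4/2 = 4.2 m.
Total vertical stress at mid-clay: σ_v = 19.3×3 + 16.7×1.2 = 77.94 kPa.
Pore pressure: u = 9.81×(4.2 − 0) = 41.202 kPa.
Initial effective stress: σ'_0 = σ_v − u = 77.94 − 41.202 = 36.738 kPa.
Stress increase at mid-clay by the 2:1 spreading method:
Δσ = qBL/((B+z)(L+z)) = 141×3×6.2/((3+4.2)(6.2+4.2)) = 35.024 kPa
Final effective stress: σ'_f = σ'_0 + Δσ = 36.738 + 35.024 = 71.762 kPa.
Normally consolidated clay, so the full stress increment lies on the virgin compression line:
S_c = C_c·H/(1+e₀)·log₁₀(σ'_f/σ'_0) = 0.3×2.4/(1+0.95)×log₁₀(71.762/36.738)
    = 0.36923 × 0.29078 = 0.1074 m

S_c ≈ 107 mm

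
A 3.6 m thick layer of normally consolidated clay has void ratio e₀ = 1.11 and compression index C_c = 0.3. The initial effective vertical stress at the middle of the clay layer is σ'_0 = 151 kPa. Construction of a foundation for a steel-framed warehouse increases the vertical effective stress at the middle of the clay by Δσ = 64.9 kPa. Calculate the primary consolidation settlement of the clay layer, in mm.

Final effective stress: σ'_f = σ'_0 + Δσ = 151 + 64.9 = 215.9 kPa.
Normally consolidated clay, so the full stress increment lies on the virgin compression line:
S_c = C_c·H/(1+e₀)·log₁₀(σ'_f/σ'_0) = 0.3×3.6/(1+1.11)×log₁₀(215.9/151)
    = 0.51185 × 0.15528 = 0.07948 m

S_c ≈ 79.5 mm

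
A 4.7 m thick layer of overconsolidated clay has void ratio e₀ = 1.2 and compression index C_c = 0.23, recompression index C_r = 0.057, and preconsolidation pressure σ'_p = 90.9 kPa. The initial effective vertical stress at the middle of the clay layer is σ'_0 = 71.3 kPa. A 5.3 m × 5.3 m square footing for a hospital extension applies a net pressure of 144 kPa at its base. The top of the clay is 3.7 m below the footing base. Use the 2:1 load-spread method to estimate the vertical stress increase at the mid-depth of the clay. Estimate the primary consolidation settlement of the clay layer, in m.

S_c ≈ 0.0389 m

Mid-depth of clay below the footing base: z = 3.7 + 4.7/2 = 6.05 m.
Stress increase at mid-clay by the 2:1 spreading method:
Δσ = qBL/((B+z)(L+z)) = 144×5.3×5.3/((5.3+6.05)(5.3+6.05)) = 31.399 kPa
Final effective stress: σ'_f = 71.3 + 31.399 = 102.7 kPa.
σ'_f = 102.7 > σ'_p = 90.9 kPa, so the stress path crosses the preconsolidation pressure — recompression up to σ'_p, then virgin compression beyond:
S_c = H/(1+e₀)·[C_r·log₁₀(σ'_p/σ'_0) + C_c·log₁₀(σ'_f/σ'_p)]
    = 4.7/2.2 × [0.057×log₁₀(90.9/71.3) + 0.23×log₁₀(102.7/90.9)]
    = 2.1364 × [0.006012 + 0.012192] = 0.03889 m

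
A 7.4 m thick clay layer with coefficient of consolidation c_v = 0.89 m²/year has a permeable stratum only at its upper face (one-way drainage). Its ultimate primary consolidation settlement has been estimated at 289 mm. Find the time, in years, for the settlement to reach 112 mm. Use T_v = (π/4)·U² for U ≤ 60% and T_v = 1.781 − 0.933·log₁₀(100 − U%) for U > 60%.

t ≈ 7.26 years

Drainage path length: H_d = H = 7.4 m (single drainage).
U = S(t)/S_ult = 112/289 = 0.3875.
U ≤ 60%: T_v = (π/4)·U² = (π/4)×0.38754² = 0.11796.
t = T_v·H_d²/c_v = 0.11796×7.4²/0.89 = 7.258 years.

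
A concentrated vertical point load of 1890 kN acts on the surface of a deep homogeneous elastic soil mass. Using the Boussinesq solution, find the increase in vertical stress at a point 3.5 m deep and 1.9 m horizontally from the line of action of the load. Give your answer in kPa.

Boussinesq vertical stress below a point load on an elastic half-space:
Δσ_z = 3P/(2πz²) · [1 + (r/z)²]^(−5/2)
r/z = 1.9/3.5 = 0.54286; [1+(r/z)²]^(−5/2) = 0.5243.
Δσ_z = 3×1890/(2π×3.5²) × 0.5243 = 73.666 × 0.5243 = 38.62 kPa

Δσ_z ≈ 38.6 kPa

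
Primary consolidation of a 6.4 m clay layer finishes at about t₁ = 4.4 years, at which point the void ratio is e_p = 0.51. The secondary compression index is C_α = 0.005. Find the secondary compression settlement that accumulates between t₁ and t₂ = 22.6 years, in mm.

S_s ≈ 15.1 mm

Secondary compression: S_s = C_α·H/(1+e_p)·log₁₀(t₂/t₁)
S_s = 0.005×6.4/(1+0.51)×log₁₀(22.6/4.4)
    = 0.02119 × 0.7107 = 0.01506 m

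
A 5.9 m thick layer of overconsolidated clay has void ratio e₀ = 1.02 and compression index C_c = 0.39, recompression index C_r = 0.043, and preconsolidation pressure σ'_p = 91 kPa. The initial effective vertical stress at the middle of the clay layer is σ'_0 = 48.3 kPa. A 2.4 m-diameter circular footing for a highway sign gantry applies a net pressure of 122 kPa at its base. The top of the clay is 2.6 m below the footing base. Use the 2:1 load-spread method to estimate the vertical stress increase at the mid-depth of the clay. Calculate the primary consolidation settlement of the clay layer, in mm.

Mid-depth of clay below the footing base: z = 2.6 + 5.9/2 = 5.55 m.
Stress increase at mid-clay by the 2:1 spreading method:
Δσ ≈ qD²/(D+z)² = 122×2.4²/(2.4+5.55)² = 11.119 kPa
Final effective stress: σ'_f = 48.3 + 11.119 = 59.419 kPa.
σ'_f = 59.419 ≤ σ'_p = 91 kPa, so the clay remains overconsolidated and only the recompression index applies:
S_c = C_r·H/(1+e₀)·log₁₀(σ'_f/σ'_0) = 0.043×5.9/2.02×log₁₀(59.419/48.3)
    = 0.12559 × 0.089978 = 0.0113 m

S_c ≈ 11.3 mm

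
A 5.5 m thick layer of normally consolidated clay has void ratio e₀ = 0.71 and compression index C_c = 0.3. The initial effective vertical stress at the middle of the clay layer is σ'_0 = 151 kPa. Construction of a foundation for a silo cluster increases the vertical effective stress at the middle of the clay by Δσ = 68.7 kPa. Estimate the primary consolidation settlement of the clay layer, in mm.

S_c ≈ 157 mm

Final effective stress: σ'_f = σ'_0 + Δσ = 151 + 68.7 = 219.7 kPa.
Normally consolidated clay, so the full stress increment lies on the virgin compression line:
S_c = C_c·H/(1+e₀)·log₁₀(σ'_f/σ'_0) = 0.3×5.5/(1+0.71)×log₁₀(219.7/151)
    = 0.96491 × 0.16285 = 0.1571 m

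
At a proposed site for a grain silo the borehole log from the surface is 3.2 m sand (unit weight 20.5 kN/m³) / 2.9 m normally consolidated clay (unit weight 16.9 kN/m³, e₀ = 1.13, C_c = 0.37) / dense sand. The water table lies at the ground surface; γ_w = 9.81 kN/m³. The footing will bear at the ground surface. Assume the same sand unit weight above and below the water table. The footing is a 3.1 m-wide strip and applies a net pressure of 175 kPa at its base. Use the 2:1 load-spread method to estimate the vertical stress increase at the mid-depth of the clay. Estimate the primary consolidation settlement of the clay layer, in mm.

Mid-depth of clay below the ground surface: z = 3.2 + 2.9/2 = 4.65 m.
Total vertical stress at mid-clay: σ_v = 20.5×3.2 + 16.9×1.45 = 90.105 kPa.
Pore pressure: u = 9.81×(4.65 − 0) = 45.617 kPa.
Initial effective stress: σ'_0 = σ_v − u = 90.105 − 45.617 = 44.488 kPa.
Stress increase at mid-clay by the 2:1 spreading method:
Δσ = qB/(B+z) = 175×3.1/(3.1+4.65) = 70 kPa
Final effective stress: σ'_f = σ'_0 + Δσ = 44.488 + 70 = 114.49 kPa.
Normally consolidated clay, so the full stress increment lies on the virgin compression line:
S_c = C_c·H/(1+e₀)·log₁₀(σ'_f/σ'_0) = 0.37×2.9/(1+1.13)×log₁₀(114.49/44.488)
    = 0.50376 × 0.41052 = 0.2068 m

S_c ≈ 207 mm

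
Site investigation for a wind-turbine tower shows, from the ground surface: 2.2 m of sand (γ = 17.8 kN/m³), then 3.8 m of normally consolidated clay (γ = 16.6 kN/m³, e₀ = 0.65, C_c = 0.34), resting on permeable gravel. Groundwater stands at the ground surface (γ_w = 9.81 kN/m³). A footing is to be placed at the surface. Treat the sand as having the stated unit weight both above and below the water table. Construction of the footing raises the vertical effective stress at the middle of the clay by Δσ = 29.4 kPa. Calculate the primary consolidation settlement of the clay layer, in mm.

Mid-depth of clay below the ground surface: z = 2.2 + 3.8/2 = 4.1 m.
Total vertical stress at mid-clay: σ_v = 17.8×2.2 + 16.6×1.9 = 70.7 kPa.
Pore pressure: u = 9.81×(4.1 − 0) = 40.221 kPa.
Initial effective stress: σ'_0 = σ_v − u = 70.7 − 40.221 = 30.479 kPa.
Final effective stress: σ'_f = σ'_0 + Δσ = 30.479 + 29.4 = 59.879 kPa.
Normally consolidated clay, so the full stress increment lies on the virgin compression line:
S_c = C_c·H/(1+e₀)·log₁₀(σ'_f/σ'_0) = 0.34×3.8/(1+0.65)×log₁₀(59.879/30.479)
    = 0.78303 × 0.29327 = 0.2296 m

S_c ≈ 230 mm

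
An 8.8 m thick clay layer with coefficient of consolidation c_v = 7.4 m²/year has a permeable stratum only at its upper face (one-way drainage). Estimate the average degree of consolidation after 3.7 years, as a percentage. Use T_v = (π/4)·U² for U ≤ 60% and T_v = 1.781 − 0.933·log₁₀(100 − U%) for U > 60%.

Drainage path length: H_d = H = 8.8 m (single drainage).
T_v = c_v·t/H_d² = 7.4×3.7/8.8² = 0.35356.
T_v = 0.35356 corresponds to the U > 60% branch:
U = 1 − 10^((1.781 − T_v)/0.933)/100 = 0.6612

U ≈ 66.1 %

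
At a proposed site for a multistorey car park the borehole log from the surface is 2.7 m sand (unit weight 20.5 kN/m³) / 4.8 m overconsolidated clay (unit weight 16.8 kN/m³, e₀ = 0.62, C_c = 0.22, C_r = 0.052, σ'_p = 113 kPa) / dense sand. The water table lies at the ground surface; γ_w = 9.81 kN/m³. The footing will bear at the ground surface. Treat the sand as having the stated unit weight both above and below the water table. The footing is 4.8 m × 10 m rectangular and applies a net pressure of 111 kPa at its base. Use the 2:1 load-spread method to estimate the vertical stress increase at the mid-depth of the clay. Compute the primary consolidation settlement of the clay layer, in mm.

S_c ≈ 38.6 mm

Mid-depth of clay below the ground surface: z = 2.7 + 4.8/2 = 5.1 m.
Total vertical stress at mid-clay: σ_v = 20.5×2.7 + 16.8×2.4 = 95.67 kPa.
Pore pressure: u = 9.81×(5.1 − 0) = 50.031 kPa.
Initial effective stress: σ'_0 = σ_v − u = 95.67 − 50.031 = 45.639 kPa.
Stress increase at mid-clay by the 2:1 spreading method:
Δσ = qBL/((B+z)(L+z)) = 111×4.8×10/((4.8+5.1)(10+5.1)) = 35.641 kPa
Final effective stress: σ'_f = 45.639 + 35.641 = 81.28 kPa.
σ'_f = 81.28 ≤ σ'_p = 113 kPa, so the clay remains overconsolidated and only the recompression index applies:
S_c = C_r·H/(1+e₀)·log₁₀(σ'_f/σ'_0) = 0.052×4.8/1.62×log₁₀(81.28/45.639)
    = 0.15408 × 0.25065 = 0.03862 m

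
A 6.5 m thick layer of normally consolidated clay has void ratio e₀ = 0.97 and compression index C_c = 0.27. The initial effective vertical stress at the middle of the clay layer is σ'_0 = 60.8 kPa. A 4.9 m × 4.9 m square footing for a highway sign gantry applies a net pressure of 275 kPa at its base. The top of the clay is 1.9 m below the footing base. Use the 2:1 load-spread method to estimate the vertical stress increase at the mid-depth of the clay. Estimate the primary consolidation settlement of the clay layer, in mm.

Mid-depth of clay below the footing base: z = 1.9 + 6.5/2 = 5.15 m.
Stress increase at mid-clay by the 2:1 spreading method:
Δσ = qBL/((B+z)(L+z)) = 275×4.9×4.9/((4.9+5.15)(4.9+5.15)) = 65.372 kPa
Final effective stress: σ'_f = σ'_0 + Δσ = 60.8 + 65.372 = 126.17 kPa.
Normally consolidated clay, so the full stress increment lies on the virgin compression line:
S_c = C_c·H/(1+e₀)·log₁₀(σ'_f/σ'_0) = 0.27×6.5/(1+0.97)×log₁₀(126.17/60.8)
    = 0.89086 × 0.31705 = 0.2824 m

S_c ≈ 282 mm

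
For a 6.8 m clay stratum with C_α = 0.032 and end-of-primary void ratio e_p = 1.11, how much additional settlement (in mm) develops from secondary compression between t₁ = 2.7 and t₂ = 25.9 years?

Secondary compression: S_s = C_α·H/(1+e_p)·log₁₀(t₂/t₁)
S_s = 0.032×6.8/(1+1.11)×log₁₀(25.9/2.7)
    = 0.1031 × 0.9819 = 0.1013 m

S_s ≈ 101 mm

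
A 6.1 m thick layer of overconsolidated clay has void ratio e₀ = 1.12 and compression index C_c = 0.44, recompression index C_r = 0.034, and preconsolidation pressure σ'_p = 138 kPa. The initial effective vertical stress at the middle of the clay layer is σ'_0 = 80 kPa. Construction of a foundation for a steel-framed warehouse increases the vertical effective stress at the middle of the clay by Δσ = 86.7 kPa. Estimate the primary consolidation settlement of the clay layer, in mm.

S_c ≈ 127 mm

Final effective stress: σ'_f = 80 + 86.7 = 166.7 kPa.
σ'_f = 166.7 > σ'_p = 138 kPa, so the stress path crosses the preconsolidation pressure — recompression up to σ'_p, then virgin compression beyond:
S_c = H/(1+e₀)·[C_r·log₁₀(σ'_p/σ'_0) + C_c·log₁₀(σ'_f/σ'_p)]
    = 6.1/2.12 × [0.034×log₁₀(138/80) + 0.44×log₁₀(166.7/138)]
    = 2.8774 × [0.0080508 + 0.036105] = 0.1271 m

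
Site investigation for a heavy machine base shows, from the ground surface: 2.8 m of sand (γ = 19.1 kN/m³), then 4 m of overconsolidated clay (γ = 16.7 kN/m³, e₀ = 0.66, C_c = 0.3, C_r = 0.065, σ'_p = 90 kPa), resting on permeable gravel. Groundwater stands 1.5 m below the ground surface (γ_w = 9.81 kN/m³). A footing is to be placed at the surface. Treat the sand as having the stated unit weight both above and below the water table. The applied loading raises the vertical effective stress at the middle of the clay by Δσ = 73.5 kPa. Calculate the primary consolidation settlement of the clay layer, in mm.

S_c ≈ 145 mm

Mid-depth of clay below the ground surface: z = 2.8 + 4/2 = 4.8 m.
Total vertical stress at mid-clay: σ_v = 19.1×2.8 + 16.7×2 = 86.88 kPa.
Pore pressure: u = 9.81×(4.8 − 1.5) = 32.373 kPa.
Initial effective stress: σ'_0 = σ_v − u = 86.88 − 32.373 = 54.507 kPa.
Final effective stress: σ'_f = 54.507 + 73.5 = 128.01 kPa.
σ'_f = 128.01 > σ'_p = 90 kPa, so the stress path crosses the preconsolidation pressure — recompression up to σ'_p, then virgin compression beyond:
S_c = H/(1+e₀)·[C_r·log₁₀(σ'_p/σ'_0) + C_c·log₁₀(σ'_f/σ'_p)]
    = 4/1.66 × [0.065×log₁₀(90/54.507) + 0.3×log₁₀(128.01/90)]
    = 2.4096 × [0.014156 + 0.0459] = 0.1447 m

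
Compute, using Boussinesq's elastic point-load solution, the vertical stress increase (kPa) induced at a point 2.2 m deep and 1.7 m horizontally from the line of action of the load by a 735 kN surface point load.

Boussinesq vertical stress below a point load on an elastic half-space:
Δσ_z = 3P/(2πz²) · [1 + (r/z)²]^(−5/2)
r/z = 1.7/2.2 = 0.77273; [1+(r/z)²]^(−5/2) = 0.31022.
Δσ_z = 3×735/(2π×2.2²) × 0.31022 = 72.508 × 0.31022 = 22.49 kPa

Δσ_z ≈ 22.5 kPa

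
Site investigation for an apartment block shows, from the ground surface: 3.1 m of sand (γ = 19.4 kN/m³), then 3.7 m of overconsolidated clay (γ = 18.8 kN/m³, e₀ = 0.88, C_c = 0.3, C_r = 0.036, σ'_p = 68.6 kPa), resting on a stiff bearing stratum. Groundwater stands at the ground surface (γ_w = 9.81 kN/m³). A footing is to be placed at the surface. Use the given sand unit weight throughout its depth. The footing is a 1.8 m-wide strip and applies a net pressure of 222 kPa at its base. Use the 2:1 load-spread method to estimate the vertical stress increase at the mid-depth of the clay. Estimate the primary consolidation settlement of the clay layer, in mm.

S_c ≈ 123 mm

Mid-depth of clay below the ground surface: z = 3.1 + 3.7/2 = 4.95 m.
Total vertical stress at mid-clay: σ_v = 19.4×3.1 + 18.8×1.85 = 94.92 kPa.
Pore pressure: u = 9.81×(4.95 − 0) = 48.56 kPa.
Initial effective stress: σ'_0 = σ_v − u = 94.92 − 48.56 = 46.36 kPa.
Stress increase at mid-clay by the 2:1 spreading method:
Δσ = qB/(B+z) = 222×1.8/(1.8+4.95) = 59.2 kPa
Final effective stress: σ'_f = 46.36 + 59.2 = 105.56 kPa.
σ'_f = 105.56 > σ'_p = 68.6 kPa, so the stress path crosses the preconsolidation pressure — recompression up to σ'_p, then virgin compression beyond:
S_c = H/(1+e₀)·[C_r·log₁₀(σ'_p/σ'_0) + C_c·log₁₀(σ'_f/σ'_p)]
    = 3.7/1.88 × [0.036×log₁₀(68.6/46.36) + 0.3×log₁₀(105.56/68.6)]
    = 1.9681 × [0.0061265 + 0.056153] = 0.1226 m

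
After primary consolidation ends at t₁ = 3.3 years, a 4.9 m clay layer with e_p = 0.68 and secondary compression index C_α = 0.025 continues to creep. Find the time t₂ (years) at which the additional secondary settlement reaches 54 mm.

S_s = C_α·H/(1+e_p)·log₁₀(t₂/t₁) ⇒ log₁₀(t₂/t₁) = S_s·(1+e_p)/(C_α·H).
log₁₀(t₂/t₁) = 0.054 × (1+0.68) / (0.025×4.9) = 0.7406
t₂ = t₁ × 10^0.7406 = 3.3 × 5.503 = 18.16 years

t₂ ≈ 18.2 years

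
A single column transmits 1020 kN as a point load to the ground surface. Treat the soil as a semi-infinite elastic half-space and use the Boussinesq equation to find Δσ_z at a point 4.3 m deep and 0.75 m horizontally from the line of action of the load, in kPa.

Boussinesq vertical stress below a point load on an elastic half-space:
Δσ_z = 3P/(2πz²) · [1 + (r/z)²]^(−5/2)
r/z = 0.75/4.3 = 0.17442; [1+(r/z)²]^(−5/2) = 0.92782.
Δσ_z = 3×1020/(2π×4.3²) × 0.92782 = 26.339 × 0.92782 = 24.44 kPa

Δσ_z ≈ 24.4 kPa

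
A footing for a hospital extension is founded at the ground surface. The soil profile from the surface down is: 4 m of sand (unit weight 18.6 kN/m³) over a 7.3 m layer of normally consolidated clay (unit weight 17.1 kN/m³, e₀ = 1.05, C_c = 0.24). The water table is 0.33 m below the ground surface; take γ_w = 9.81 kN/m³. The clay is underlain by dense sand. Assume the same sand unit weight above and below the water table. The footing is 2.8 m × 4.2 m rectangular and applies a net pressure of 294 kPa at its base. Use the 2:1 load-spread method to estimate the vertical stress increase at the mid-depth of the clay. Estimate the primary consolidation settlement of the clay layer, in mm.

S_c ≈ 133 mm

Mid-depth of clay below the ground surface: z = 4 + 7.3/2 = 7.65 m.
Total vertical stress at mid-clay: σ_v = 18.6×4 + 17.1×3.65 = 136.81 kPa.
Pore pressure: u = 9.81×(7.65 − 0.33) = 71.809 kPa.
Initial effective stress: σ'_0 = σ_v − u = 136.81 − 71.809 = 65.001 kPa.
Stress increase at mid-clay by the 2:1 spreading method:
Δσ = qBL/((B+z)(L+z)) = 294×2.8×4.2/((2.8+7.65)(4.2+7.65)) = 27.92 kPa
Final effective stress: σ'_f = σ'_0 + Δσ = 65.001 + 27.92 = 92.921 kPa.
Normally consolidated clay, so the full stress increment lies on the virgin compression line:
S_c = C_c·H/(1+e₀)·log₁₀(σ'_f/σ'_0) = 0.24×7.3/(1+1.05)×log₁₀(92.921/65.001)
    = 0.85463 × 0.15519 = 0.1326 m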